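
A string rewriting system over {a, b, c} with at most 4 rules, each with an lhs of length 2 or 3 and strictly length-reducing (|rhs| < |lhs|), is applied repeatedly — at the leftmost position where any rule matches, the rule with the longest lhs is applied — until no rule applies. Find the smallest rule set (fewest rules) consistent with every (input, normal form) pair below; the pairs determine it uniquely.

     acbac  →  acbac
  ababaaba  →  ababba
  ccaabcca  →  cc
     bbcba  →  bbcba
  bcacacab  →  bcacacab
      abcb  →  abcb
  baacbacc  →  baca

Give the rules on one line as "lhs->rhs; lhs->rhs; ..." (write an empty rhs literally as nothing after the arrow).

aa->; acc->ca; cbc->ac

  | acbac
  | ababaaba => ababba
  | ccaabcca => ccbcca => cacca => ccaa => cc
  | bbcba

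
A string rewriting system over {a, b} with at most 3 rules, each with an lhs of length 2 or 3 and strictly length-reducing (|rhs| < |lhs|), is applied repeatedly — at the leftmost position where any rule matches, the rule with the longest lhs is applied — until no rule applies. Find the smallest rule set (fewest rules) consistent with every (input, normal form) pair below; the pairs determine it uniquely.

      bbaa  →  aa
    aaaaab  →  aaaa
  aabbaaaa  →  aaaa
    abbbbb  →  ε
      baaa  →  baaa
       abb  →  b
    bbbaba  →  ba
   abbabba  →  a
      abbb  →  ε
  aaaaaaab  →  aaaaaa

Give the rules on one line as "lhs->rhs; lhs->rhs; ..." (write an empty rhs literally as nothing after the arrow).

ab->; bb->

  | bbaa => aa
  | aaaaab => aaaa
  | aabbaaaa => abaaaa => aaaa
  | abbbbb => bbbb => bb => ε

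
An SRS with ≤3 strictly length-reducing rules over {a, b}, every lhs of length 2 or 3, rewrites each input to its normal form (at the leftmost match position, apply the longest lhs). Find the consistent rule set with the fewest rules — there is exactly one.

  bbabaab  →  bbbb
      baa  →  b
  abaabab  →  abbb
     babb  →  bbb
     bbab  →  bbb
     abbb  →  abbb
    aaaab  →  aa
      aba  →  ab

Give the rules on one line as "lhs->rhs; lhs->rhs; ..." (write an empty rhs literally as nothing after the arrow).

  | bbabaab => bbbaab => bbbab => bbbb
  | baa => ba => b
  | abaabab => ababab => abbab => abbb
  | babb => bbb

aab->; ba->b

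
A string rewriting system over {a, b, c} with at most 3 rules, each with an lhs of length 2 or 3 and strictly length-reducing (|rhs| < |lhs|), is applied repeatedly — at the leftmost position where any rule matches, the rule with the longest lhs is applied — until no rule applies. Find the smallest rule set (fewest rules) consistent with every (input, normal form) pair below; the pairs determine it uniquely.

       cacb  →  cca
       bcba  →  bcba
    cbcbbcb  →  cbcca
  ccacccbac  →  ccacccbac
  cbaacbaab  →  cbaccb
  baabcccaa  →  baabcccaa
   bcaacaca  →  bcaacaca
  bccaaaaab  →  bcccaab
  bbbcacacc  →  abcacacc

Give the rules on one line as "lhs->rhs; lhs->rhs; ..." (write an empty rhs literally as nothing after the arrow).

aaa->c; acb->ca; bb->a

  | cacb => cca
  | bcba
  | cbcbbcb => cbcacb => cbcca
  | ccacccbac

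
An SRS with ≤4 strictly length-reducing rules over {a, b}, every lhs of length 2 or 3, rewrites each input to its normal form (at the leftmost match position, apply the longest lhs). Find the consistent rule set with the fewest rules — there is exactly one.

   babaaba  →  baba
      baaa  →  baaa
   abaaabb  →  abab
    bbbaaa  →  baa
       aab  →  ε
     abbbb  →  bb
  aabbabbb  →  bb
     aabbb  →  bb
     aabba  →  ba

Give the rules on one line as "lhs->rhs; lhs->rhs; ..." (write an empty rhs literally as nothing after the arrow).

aab->; abb->; bba->

  | babaaba => baba
  | baaa
  | abaaabb => abab
  | bbbaaa => baa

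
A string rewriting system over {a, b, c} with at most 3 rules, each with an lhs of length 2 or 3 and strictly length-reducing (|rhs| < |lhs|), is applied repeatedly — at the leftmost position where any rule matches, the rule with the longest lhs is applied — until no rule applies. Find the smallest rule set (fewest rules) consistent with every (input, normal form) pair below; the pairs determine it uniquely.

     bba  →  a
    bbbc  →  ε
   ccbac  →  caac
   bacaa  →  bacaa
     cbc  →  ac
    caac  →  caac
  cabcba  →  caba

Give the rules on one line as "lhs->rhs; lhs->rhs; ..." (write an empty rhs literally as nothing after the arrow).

bb->; bc->; cb->a

  | bba => a
  | bbbc => bc => ε
  | ccbac => caac
  | bacaa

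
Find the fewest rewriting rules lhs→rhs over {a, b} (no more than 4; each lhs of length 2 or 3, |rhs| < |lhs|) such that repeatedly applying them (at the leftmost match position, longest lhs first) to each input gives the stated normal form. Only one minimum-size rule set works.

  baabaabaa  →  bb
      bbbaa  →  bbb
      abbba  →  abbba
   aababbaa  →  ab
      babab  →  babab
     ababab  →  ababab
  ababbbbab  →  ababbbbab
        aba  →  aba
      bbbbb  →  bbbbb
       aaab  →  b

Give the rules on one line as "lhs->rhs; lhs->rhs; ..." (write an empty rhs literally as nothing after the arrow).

  | baabaabaa => baaabaa => bbaa => bb
  | bbbaa => bbb
  | abbba
  | aababbaa => aabbaa => abaa => ab

aa->; aaa->; aab->a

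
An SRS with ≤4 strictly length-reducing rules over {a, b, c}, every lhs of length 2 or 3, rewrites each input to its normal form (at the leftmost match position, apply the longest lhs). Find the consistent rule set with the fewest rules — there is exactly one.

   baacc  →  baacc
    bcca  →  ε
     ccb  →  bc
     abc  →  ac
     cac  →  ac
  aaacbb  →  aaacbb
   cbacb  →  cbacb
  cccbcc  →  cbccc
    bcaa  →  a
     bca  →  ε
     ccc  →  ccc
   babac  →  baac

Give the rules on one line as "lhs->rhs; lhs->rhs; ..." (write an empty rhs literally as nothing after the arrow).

  | baacc
  | bcca => bca => ε
  | ccb => bc
  | abc => ac

ab->a; bca->; ca->a; ccb->bc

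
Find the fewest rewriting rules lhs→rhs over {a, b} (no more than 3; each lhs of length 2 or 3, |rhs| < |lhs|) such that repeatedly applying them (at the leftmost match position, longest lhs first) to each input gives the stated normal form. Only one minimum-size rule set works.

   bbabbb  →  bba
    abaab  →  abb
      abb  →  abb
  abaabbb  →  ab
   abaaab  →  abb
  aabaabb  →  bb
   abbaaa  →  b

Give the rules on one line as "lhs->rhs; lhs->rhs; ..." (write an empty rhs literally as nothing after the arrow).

  | bbabbb => bba
  | abaab => abab => abb
  | abb
  | abaabbb => ababbb => abbbb => ab

aa->b; aba->ab; bbb->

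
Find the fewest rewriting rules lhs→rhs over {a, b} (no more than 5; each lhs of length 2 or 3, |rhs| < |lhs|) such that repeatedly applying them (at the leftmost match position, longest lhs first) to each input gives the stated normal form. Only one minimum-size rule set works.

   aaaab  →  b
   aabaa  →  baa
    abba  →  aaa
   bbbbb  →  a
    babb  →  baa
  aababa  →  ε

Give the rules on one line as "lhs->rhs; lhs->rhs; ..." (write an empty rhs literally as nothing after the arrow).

  | aaaab => aab => b
  | aabaa => baa
  | abba => aaa
  | bbbbb => bb => a

aab->b; aba->bb; bb->a; bbb->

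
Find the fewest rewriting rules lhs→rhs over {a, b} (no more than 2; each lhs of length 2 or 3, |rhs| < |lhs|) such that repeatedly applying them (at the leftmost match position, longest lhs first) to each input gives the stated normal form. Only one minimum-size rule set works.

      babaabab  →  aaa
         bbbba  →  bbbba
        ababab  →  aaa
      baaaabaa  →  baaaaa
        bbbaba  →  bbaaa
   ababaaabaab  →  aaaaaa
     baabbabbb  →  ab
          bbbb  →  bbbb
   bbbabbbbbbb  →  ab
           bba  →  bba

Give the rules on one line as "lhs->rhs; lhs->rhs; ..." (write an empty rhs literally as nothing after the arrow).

  | babaabab => aaaabab => aaaab => aaa
  | bbbba
  | ababab => aaaab => aaa
  | baaaabaa => baaaaa

aab->a; bab->aa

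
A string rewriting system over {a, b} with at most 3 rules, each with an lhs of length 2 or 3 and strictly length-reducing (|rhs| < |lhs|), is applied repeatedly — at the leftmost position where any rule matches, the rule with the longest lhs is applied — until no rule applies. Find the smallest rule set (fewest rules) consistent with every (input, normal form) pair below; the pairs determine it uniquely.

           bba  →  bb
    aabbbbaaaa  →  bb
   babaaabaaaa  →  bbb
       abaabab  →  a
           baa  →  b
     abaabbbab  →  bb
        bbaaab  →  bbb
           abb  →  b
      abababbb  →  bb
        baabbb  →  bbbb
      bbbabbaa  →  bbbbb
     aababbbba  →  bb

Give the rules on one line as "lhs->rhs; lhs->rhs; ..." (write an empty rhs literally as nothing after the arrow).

ab->; ba->b

  | bba => bb
  | aabbbbaaaa => abbbaaaa => bbaaaa => bbaaa => bbaa => bba => bb
  | babaaabaaaa => bbaaabaaaa => bbaabaaaa => bbabaaaa => bbbaaaa => bbbaaa => bbbaa => bbba => bbb
  | abaabab => aabab => aab => a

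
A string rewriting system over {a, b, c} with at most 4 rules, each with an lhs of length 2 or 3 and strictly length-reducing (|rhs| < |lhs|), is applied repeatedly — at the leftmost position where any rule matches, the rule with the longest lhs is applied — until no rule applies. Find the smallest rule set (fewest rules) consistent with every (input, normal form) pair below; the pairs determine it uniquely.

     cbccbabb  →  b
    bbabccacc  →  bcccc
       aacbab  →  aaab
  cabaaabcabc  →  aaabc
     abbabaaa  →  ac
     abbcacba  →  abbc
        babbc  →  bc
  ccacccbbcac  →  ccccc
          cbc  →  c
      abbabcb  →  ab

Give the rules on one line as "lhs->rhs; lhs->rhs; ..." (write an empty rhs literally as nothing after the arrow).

  | cbccbabb => ccbabb => cabb => cbb => b
  | bbabccacc => bcbccacc => bccacc => bcccc
  | aacbab => aaab
  | cabaaabcabc => cbaaabcabc => aaabcabc => aaabcbc => aaabc

ba->c; ca->c; cb->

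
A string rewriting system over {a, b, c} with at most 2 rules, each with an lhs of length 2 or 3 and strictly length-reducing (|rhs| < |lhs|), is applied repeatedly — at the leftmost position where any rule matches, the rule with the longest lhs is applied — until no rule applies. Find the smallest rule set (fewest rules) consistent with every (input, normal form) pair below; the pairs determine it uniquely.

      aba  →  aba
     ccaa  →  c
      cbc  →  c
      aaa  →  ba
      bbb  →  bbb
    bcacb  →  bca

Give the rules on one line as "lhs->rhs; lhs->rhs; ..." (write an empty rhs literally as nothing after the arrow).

aa->b; cb->

  | aba
  | ccaa => ccb => c
  | cbc => c
  | aaa => ba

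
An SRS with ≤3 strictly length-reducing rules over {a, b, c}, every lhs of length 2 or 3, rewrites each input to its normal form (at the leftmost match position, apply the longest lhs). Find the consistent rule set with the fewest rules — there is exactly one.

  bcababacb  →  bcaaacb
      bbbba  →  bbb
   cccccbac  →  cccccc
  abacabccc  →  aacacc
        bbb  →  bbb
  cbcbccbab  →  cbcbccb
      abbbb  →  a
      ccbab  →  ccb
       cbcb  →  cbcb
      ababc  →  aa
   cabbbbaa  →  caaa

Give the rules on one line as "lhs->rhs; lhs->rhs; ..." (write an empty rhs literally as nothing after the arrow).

  | bcababacb => bcaabacb => bcaaacb
  | bbbba => bbb
  | cccccbac => cccccc
  | abacabccc => aacabccc => aacacc

ab->a; abc->a; ba->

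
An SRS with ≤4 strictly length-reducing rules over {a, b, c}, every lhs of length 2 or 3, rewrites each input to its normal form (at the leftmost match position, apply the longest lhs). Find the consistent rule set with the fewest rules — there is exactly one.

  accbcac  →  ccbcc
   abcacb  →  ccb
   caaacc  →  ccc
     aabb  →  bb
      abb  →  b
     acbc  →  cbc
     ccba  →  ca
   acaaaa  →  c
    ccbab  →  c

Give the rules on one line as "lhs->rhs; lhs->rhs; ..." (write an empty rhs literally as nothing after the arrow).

aa->; ab->; ac->c; cba->a

  | accbcac => ccbcac => ccbcc
  | abcacb => cacb => ccb
  | caaacc => cacc => ccc
  | aabb => bb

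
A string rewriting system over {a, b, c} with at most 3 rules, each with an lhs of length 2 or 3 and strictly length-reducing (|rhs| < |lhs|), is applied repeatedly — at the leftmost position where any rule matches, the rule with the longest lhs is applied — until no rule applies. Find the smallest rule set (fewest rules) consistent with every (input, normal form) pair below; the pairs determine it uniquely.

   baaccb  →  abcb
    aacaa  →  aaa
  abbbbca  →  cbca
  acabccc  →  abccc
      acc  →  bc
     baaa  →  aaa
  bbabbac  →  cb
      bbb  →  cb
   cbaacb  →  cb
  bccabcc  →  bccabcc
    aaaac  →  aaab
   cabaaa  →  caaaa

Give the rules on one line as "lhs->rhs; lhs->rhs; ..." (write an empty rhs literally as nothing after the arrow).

  | baaccb => aaccb => abcb
  | aacaa => abaa => aaa
  | abbbbca => acbbca => bbbca => cbca
  | acabccc => babccc => abccc

ac->b; ba->a; bb->c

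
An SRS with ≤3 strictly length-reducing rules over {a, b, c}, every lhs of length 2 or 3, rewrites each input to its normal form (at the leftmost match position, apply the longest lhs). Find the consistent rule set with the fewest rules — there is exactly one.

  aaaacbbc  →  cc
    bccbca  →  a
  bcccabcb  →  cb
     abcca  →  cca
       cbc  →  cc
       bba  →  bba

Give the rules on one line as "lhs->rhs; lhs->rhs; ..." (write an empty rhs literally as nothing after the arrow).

  | aaaacbbc => aaacbbc => aacbbc => acbbc => cbbc => cbc => cc
  | bccbca => ccbca => ccca => a
  | bcccabcb => cccabcb => abcb => acb => cb
  | abcca => acca => cca

ac->c; bc->c; ccc->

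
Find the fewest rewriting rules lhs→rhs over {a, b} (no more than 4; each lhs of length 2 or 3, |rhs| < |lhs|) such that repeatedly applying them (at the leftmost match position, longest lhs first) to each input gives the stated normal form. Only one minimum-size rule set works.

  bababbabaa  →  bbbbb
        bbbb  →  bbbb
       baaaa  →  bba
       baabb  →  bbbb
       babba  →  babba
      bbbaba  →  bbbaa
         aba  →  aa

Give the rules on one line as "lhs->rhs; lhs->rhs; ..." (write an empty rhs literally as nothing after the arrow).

aaa->b; aab->bb; aba->aa

  | bababbabaa => baabbabaa => bbbbabaa => bbbbaaa => bbbbb
  | bbbb
  | baaaa => bba
  | baabb => bbbb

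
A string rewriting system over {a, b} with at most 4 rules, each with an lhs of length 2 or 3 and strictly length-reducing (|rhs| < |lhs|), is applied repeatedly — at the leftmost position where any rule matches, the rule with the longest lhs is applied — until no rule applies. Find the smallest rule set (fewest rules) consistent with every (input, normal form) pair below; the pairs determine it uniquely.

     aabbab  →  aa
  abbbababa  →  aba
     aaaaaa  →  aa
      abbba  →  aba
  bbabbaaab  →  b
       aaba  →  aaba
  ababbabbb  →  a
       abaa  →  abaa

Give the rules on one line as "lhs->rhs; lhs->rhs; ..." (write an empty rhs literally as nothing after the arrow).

  | aabbab => aabb => aa
  | abbbababa => abababa => ababa => aba
  | aaaaaa => aaaa => aa
  | abbba => aba

aaa->a; bab->b; bb->; bba->b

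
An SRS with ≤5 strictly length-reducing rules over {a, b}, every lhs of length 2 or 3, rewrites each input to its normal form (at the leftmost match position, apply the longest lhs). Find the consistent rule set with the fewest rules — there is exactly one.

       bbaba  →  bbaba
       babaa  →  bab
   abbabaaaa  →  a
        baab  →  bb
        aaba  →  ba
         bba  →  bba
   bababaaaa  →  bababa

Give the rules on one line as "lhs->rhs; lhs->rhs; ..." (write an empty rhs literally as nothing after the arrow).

aa->; aaa->bb; abb->a; bbb->

  | bbaba
  | babaa => bab
  | abbabaaaa => aabaaaa => baaaa => bbba => a
  | baab => bb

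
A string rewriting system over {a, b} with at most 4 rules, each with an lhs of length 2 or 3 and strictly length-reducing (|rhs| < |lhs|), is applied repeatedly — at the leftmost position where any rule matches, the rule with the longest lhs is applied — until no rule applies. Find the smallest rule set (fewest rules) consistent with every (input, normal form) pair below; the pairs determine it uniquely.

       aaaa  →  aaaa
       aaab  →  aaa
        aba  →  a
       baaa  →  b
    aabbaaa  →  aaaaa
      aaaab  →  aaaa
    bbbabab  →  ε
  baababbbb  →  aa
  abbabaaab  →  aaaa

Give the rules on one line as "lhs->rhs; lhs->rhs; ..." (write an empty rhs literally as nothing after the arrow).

  | aaaa
  | aaab => aaa
  | aba => a
  | baaa => baa => ba => b

aab->aa; ab->; ba->b; bb->a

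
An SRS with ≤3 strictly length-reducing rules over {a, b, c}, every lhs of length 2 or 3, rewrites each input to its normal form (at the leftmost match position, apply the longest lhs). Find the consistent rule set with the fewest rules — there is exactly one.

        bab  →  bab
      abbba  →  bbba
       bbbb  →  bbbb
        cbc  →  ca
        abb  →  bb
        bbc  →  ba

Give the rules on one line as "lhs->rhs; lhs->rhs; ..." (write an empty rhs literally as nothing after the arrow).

abb->bb; bc->a

  | bab
  | abbba => bbba
  | bbbb
  | cbc => ca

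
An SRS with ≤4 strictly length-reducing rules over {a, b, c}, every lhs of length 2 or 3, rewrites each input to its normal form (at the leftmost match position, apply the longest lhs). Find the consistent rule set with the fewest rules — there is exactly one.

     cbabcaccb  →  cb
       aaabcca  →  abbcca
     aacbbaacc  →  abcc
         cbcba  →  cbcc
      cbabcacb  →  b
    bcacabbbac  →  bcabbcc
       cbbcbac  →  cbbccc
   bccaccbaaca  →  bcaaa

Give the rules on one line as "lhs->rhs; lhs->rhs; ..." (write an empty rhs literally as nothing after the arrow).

  | cbabcaccb => ccbcaccb => acaccb => accb => cb
  | aaabcca => abbcca
  | aacbbaacc => abbaacc => abcacc => abcc
  | cbcba => cbcc

aab->bb; ac->; ba->c; ccb->a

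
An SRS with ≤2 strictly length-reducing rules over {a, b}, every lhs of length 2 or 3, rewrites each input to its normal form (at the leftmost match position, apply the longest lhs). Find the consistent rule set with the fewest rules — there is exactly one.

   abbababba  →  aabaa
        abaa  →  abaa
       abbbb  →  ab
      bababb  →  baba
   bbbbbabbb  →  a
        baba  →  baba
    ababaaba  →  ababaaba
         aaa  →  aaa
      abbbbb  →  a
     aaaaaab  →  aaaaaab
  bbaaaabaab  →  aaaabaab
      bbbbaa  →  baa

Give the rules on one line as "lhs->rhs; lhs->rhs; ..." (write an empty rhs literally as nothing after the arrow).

bb->; bbb->

  | abbababba => aababba => aabaa
  | abaa
  | abbbb => ab
  | bababb => baba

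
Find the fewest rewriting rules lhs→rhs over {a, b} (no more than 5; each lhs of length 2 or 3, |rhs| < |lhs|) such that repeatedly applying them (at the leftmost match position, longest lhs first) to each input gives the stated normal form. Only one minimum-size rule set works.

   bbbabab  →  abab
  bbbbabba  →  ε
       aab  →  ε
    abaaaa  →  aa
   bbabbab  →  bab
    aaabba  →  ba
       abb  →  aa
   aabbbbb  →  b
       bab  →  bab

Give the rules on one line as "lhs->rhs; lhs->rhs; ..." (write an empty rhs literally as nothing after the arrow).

aaa->bb; aab->; bb->a; bbb->

  | bbbabab => abab
  | bbbbabba => babba => baaa => bbb => ε
  | aab => ε
  | abaaaa => abbba => aa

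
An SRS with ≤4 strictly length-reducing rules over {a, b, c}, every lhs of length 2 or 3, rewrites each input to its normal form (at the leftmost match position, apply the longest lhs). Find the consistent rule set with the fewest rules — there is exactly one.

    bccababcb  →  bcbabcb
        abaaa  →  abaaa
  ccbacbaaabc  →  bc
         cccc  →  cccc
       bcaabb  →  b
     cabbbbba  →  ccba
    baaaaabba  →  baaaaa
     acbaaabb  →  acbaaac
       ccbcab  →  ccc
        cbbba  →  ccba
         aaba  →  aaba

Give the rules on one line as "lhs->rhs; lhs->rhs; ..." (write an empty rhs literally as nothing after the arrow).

  | bccababcb => bcbabcb
  | abaaa
  | ccbacbaaabc => ccbbaaabc => cccaaabc => ccaabc => cabc => bc
  | cccc

bac->b; bb->c; ca->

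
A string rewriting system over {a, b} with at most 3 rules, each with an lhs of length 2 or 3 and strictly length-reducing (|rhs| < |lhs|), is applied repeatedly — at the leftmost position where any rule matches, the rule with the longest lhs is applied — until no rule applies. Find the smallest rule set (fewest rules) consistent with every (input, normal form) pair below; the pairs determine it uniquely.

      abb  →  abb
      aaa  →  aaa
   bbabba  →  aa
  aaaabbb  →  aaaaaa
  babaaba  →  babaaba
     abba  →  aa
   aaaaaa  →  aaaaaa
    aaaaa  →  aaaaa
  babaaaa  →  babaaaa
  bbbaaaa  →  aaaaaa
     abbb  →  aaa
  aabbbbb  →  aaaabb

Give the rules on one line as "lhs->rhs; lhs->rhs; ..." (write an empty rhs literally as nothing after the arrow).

bba->a; bbb->aa

  | abb
  | aaa
  | bbabba => abba => aa
  | aaaabbb => aaaaaa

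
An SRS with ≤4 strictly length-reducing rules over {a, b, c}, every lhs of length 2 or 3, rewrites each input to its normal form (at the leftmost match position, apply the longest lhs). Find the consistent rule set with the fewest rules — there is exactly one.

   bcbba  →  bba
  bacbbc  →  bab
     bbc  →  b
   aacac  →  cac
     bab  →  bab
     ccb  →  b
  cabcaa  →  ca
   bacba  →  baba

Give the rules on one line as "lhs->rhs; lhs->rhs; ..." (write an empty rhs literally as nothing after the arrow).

  | bcbba => bba
  | bacbbc => babbc => bab
  | bbc => b
  | aacac => cac

aa->; bc->; cb->b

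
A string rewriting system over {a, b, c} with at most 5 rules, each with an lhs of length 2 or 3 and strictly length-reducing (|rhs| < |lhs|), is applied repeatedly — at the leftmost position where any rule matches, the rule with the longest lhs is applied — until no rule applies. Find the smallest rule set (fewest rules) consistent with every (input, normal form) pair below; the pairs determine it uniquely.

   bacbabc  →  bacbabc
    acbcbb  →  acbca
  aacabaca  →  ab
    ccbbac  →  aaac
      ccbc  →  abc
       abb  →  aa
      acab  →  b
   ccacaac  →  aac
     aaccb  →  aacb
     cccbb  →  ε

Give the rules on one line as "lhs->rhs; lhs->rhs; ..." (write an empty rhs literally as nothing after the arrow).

aca->; acc->ac; bb->a; cc->a

  | bacbabc
  | acbcbb => acbca
  | aacabaca => abaca => ab
  | ccbbac => abbac => aaac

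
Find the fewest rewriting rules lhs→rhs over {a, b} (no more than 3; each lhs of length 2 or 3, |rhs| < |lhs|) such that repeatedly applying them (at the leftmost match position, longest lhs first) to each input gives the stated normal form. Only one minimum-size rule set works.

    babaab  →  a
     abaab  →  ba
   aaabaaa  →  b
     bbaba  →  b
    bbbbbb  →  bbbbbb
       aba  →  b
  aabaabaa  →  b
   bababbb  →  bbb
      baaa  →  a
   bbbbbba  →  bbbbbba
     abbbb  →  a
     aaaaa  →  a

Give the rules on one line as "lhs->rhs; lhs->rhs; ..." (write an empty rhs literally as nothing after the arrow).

aa->b; ab->a; baa->

  | babaab => baaab => ab => a
  | abaab => aaab => bab => ba
  | aaabaaa => babaaa => baaaa => aa => b
  | bbaba => bbaa => b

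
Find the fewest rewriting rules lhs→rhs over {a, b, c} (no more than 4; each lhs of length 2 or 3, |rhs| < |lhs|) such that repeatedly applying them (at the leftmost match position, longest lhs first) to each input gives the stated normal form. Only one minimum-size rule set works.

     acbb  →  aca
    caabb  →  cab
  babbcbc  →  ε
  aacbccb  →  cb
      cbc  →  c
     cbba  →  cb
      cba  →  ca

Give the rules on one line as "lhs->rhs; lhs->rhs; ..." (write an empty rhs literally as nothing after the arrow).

  | acbb => aca
  | caabb => cbbb => cab
  | babbcbc => abbcbc => aacbc => bcbc => bc => ε
  | aacbccb => bcbccb => bccb => cb

aa->b; ba->a; bb->a; bc->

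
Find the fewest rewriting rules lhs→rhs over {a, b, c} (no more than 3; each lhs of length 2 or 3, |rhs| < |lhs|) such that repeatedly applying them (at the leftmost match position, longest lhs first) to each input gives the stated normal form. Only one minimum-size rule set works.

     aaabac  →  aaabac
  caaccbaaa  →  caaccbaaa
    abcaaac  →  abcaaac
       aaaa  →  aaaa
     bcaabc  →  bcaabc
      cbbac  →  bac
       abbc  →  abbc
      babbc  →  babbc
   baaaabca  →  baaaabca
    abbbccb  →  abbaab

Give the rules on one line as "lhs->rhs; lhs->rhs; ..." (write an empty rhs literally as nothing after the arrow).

bcc->aa; cbb->b

  | aaabac
  | caaccbaaa
  | abcaaac
  | aaaa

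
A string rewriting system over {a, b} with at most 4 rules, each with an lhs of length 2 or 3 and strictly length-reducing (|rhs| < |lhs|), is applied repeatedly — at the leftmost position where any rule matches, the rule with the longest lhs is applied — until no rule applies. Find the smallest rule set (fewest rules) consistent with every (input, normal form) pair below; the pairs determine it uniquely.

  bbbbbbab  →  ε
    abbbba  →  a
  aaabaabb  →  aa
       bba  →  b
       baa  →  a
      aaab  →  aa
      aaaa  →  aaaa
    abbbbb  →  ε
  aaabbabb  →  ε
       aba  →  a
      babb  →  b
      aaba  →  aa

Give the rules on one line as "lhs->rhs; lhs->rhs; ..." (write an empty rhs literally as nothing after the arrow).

  | bbbbbbab => babbbab => abbbab => bbab => bab => ab => ε
  | abbbba => bbba => baa => a
  | aaabaabb => aaaabb => aaab => aa
  | bba => b

ab->; ba->; bab->ab; bbb->ba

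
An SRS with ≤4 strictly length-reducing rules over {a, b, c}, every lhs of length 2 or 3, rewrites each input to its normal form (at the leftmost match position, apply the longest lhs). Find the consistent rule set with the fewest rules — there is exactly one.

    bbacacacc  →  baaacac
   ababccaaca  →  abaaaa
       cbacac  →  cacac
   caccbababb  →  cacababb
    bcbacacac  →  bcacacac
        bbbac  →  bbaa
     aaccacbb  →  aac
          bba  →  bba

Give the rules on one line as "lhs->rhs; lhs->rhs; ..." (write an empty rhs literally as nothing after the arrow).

  | bbacacacc => baaacacc => baaacac
  | ababccaaca => ababaca => abaaaa
  | cbacac => cacac
  | caccbababb => cacbababb => cacababb

bac->aa; cb->c; cc->c; cca->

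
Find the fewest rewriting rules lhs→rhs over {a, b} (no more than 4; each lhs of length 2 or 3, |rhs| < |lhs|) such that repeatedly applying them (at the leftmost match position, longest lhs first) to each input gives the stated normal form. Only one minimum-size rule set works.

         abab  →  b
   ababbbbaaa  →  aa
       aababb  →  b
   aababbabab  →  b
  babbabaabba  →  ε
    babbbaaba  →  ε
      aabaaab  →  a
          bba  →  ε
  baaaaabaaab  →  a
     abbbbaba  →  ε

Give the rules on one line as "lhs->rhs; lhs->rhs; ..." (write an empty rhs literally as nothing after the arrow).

ab->; aba->ba; ba->; bb->b

  | abab => bab => b
  | ababbbbaaa => babbbbaaa => bbbbaaa => bbbaaa => bbaaa => baaa => aa
  | aababb => ababb => babb => bb => b
  | aababbabab => ababbabab => babbabab => bbabab => babab => bab => b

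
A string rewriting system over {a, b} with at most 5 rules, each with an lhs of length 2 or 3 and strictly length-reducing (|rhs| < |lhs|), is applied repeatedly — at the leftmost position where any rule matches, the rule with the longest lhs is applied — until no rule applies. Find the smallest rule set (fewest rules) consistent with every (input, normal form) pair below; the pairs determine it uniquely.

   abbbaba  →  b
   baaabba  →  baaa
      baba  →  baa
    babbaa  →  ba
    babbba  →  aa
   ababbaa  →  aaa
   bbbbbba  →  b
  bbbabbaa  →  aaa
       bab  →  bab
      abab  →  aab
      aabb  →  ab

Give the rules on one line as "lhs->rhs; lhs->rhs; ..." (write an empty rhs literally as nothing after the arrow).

  | abbbaba => bbaba => bba => b
  | baaabba => baaba => baaa
  | baba => baa
  | babbaa => bbaa => ba

aba->aa; abb->b; bba->b; bbb->a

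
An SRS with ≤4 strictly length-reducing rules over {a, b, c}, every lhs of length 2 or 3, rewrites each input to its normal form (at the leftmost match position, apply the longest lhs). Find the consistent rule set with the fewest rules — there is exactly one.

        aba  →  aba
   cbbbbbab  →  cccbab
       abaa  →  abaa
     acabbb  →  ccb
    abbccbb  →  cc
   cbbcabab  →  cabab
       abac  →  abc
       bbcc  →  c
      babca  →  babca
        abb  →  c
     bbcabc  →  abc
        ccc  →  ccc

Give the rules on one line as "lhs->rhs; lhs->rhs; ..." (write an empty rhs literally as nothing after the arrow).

  | aba
  | cbbbbbab => ccbbbab => cccbab
  | abaa
  | acabbb => cabbb => cacb => ccb

ac->c; bb->c; bbc->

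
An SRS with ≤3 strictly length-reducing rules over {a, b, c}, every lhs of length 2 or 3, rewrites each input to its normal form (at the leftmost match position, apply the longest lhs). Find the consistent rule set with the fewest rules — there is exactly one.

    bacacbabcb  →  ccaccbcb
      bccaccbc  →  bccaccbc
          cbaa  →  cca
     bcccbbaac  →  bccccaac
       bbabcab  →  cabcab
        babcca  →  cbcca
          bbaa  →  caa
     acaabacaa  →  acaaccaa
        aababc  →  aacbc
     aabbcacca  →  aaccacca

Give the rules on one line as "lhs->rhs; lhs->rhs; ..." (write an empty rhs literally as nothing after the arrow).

ba->c; bb->c

  | bacacbabcb => ccacbabcb => ccaccbcb
  | bccaccbc
  | cbaa => cca
  | bcccbbaac => bccccaac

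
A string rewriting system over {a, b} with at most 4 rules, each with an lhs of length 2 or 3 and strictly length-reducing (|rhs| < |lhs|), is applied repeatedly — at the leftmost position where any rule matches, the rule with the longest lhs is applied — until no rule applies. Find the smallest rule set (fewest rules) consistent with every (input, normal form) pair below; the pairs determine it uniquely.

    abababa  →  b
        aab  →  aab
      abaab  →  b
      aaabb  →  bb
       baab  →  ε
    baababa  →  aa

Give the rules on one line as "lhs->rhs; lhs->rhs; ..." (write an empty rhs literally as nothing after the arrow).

  | abababa => aababa => aaaba => ba => b
  | aab
  | abaab => aaab => b
  | aaabb => bb

aaa->; aba->aa; ba->b; bab->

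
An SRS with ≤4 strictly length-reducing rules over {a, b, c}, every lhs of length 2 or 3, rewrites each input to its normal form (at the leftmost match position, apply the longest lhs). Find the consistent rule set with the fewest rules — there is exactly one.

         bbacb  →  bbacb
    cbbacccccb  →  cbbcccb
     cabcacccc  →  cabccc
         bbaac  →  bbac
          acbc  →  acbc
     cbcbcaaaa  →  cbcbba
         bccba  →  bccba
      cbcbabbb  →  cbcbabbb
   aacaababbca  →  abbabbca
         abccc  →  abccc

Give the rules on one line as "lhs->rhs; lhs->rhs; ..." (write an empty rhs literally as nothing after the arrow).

aa->a; acc->; caa->b

  | bbacb
  | cbbacccccb => cbbcccb
  | cabcacccc => cabccc
  | bbaac => bbac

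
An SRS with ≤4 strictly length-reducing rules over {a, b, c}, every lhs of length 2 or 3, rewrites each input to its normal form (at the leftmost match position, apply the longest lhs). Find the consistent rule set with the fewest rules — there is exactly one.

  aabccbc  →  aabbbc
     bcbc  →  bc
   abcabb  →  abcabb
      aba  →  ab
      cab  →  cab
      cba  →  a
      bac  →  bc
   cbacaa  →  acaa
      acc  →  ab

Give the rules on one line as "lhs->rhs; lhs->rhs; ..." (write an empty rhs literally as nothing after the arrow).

ba->b; cb->; cc->b

  | aabccbc => aabbbc
  | bcbc => bc
  | abcabb
  | aba => ab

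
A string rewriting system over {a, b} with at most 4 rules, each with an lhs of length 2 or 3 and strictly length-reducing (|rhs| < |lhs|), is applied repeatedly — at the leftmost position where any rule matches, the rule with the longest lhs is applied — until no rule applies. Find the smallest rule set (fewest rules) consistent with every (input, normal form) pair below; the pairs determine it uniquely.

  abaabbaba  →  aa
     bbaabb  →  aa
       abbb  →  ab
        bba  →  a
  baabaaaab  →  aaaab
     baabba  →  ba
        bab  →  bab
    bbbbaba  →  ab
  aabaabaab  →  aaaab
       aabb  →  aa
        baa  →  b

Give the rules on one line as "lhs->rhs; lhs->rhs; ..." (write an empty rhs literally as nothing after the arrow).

  | abaabbaba => ababbaba => abbbaba => ababa => abba => aa
  | bbaabb => aabb => aa
  | abbb => ab
  | bba => a

aba->ab; baa->b; bb->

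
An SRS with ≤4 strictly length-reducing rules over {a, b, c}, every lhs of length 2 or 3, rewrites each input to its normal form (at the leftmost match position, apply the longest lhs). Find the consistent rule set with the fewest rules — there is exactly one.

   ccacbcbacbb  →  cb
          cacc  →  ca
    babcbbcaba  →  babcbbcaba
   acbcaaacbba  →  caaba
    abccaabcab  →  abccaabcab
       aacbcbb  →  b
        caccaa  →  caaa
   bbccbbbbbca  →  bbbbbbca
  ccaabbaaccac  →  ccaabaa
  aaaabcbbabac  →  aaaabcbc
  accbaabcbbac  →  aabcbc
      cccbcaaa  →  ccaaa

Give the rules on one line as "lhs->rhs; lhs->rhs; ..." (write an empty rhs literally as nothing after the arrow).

ac->a; acb->; bba->b; ccb->

  | ccacbcbacbb => cccbacbb => cacbb => cb
  | cacc => cac => ca
  | babcbbcaba
  | acbcaaacbba => caaacbba => caaba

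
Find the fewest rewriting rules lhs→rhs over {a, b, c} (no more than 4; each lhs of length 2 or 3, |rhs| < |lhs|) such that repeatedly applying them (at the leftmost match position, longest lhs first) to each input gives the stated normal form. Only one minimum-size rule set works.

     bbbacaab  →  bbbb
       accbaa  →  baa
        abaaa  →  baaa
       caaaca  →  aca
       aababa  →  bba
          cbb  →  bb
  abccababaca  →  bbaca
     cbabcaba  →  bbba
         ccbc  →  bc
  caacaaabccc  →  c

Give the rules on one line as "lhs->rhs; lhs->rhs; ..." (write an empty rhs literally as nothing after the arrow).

  | bbbacaab => bbbab => bbbb
  | accbaa => acbaa => abaa => baa
  | abaaa => baaa
  | caaaca => aca

ab->b; bcc->; caa->; cb->b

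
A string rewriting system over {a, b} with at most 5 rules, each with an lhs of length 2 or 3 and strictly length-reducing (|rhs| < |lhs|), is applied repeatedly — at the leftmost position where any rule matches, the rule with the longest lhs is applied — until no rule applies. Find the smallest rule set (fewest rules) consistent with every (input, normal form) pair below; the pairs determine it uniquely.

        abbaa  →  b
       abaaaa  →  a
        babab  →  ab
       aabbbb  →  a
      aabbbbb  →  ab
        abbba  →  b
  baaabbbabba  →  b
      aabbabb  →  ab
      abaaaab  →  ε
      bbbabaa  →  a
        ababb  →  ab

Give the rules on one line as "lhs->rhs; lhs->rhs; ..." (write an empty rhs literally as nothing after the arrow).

  | abbaa => aaaa => baa => aa => b
  | abaaaa => aaaaa => baaa => aaa => ba => a
  | babab => ab
  | aabbbb => bbbbb => abbb => aab => bb => a

aa->b; ba->a; bab->; bb->a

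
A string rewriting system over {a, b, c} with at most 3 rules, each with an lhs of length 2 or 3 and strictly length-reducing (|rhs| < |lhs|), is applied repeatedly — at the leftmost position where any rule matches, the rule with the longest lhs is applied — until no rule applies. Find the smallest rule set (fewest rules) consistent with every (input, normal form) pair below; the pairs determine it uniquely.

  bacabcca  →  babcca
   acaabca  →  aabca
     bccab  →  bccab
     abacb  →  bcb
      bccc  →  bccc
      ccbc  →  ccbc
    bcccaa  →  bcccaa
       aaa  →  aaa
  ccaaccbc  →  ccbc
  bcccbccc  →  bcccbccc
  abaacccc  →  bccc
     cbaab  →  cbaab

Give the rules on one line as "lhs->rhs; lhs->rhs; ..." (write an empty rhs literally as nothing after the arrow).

aba->b; ac->

  | bacabcca => babcca
  | acaabca => aabca
  | bccab
  | abacb => bcb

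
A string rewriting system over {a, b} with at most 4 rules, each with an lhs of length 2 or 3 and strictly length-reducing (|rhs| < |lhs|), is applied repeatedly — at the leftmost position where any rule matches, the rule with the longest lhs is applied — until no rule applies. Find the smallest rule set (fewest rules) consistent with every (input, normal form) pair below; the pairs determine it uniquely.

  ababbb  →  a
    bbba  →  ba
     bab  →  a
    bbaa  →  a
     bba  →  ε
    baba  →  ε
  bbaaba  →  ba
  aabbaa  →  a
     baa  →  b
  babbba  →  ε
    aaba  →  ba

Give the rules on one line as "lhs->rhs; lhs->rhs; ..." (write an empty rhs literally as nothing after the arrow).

  | ababbb => babbb => bbbb => abb => bb => a
  | bbba => aba => ba
  | bab => bb => a
  | bbaa => aaa => a

aa->; ab->b; bb->a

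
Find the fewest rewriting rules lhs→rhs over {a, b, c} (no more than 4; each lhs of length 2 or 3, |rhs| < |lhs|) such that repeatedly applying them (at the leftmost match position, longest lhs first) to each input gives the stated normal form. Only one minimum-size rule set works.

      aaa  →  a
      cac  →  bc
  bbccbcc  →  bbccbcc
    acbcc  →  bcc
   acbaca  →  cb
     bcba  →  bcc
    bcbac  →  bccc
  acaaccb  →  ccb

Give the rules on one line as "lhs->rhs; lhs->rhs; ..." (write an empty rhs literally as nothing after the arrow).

aa->; ac->; ba->c; ca->b

  | aaa => a
  | cac => bc
  | bbccbcc
  | acbcc => bcc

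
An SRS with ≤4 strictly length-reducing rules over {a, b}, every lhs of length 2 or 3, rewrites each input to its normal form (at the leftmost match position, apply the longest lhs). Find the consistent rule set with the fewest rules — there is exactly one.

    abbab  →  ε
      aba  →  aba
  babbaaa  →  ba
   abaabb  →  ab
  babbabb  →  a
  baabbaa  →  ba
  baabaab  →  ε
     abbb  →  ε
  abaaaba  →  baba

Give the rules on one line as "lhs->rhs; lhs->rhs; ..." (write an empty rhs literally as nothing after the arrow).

  | abbab => aab => bb => ε
  | aba
  | babbaaa => baaaa => aaa => ba
  | abaabb => aabb => bbb => ab

aa->b; baa->a; bb->; bbb->ab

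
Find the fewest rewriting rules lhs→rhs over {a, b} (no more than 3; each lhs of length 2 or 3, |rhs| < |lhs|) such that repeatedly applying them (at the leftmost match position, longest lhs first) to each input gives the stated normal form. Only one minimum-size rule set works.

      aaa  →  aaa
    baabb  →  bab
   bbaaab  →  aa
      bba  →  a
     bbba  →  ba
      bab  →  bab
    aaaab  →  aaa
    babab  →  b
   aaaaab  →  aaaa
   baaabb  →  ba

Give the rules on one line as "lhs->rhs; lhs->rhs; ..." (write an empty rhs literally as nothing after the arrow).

  | aaa
  | baabb => bab
  | bbaaab => aaab => aa
  | bba => a

aab->a; aba->b; bb->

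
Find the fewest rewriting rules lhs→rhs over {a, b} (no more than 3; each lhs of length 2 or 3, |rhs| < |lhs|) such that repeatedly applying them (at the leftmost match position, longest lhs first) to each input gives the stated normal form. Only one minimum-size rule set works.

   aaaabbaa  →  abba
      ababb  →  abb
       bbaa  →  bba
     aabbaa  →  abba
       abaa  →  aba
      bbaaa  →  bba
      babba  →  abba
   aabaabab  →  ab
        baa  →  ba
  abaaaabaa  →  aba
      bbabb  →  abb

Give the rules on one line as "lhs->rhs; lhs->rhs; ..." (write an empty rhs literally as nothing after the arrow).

aa->a; bab->ab

  | aaaabbaa => aaabbaa => aabbaa => abbaa => abba
  | ababb => aabb => abb
  | bbaa => bba
  | aabbaa => abbaa => abba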